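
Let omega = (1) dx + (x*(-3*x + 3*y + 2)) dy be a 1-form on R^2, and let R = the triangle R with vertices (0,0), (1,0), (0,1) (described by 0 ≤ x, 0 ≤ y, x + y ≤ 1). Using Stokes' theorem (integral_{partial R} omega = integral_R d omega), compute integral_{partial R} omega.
integral_(partial R) omega = 1/2

Stokes: integral_partial_R omega = integral_R d omega with d omega = (∂Q/∂x - ∂P/∂y) dx ∧ dy.
  ∂Q/∂x = -6*x + 3*y + 2
  ∂P/∂y = 0
  integrand = ∂Q/∂x - ∂P/∂y = -6*x + 3*y + 2.
Integrating over R: integral_0^1 integral_0^{1-x} (-6*x + 3*y + 2) dy dx = 1/2.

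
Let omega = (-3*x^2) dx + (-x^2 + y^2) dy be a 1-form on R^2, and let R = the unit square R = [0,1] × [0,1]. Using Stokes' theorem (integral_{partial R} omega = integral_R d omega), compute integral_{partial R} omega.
integral_(partial R) omega = -1

Stokes: integral_partial_R omega = integral_R d omega with d omega = (∂Q/∂x - ∂P/∂y) dx ∧ dy.
  ∂Q/∂x = -2*x
  ∂P/∂y = 0
  integrand = ∂Q/∂x - ∂P/∂y = -2*x.
Integrating over R: integral_0^1 integral_0^1 (-2*x) dx dy = -1.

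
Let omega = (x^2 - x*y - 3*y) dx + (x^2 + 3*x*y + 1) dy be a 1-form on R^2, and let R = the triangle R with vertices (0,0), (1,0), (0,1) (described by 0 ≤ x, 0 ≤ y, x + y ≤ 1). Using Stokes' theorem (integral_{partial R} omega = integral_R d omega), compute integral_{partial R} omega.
integral_(partial R) omega = 5/2

Stokes: integral_partial_R omega = integral_R d omega with d omega = (∂Q/∂x - ∂P/∂y) dx ∧ dy.
  ∂Q/∂x = 2*x + 3*y
  ∂P/∂y = -x - 3
  integrand = ∂Q/∂x - ∂P/∂y = 3*x + 3*y + 3.
Integrating over R: integral_0^1 integral_0^{1-x} (3*x + 3*y + 3) dy dx = 5/2.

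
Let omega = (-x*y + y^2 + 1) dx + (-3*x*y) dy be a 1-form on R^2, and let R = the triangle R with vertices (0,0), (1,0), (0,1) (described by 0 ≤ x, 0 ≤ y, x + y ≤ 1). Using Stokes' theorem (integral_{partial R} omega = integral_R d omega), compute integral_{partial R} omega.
integral_(partial R) omega = -2/3

Stokes: integral_partial_R omega = integral_R d omega with d omega = (∂Q/∂x - ∂P/∂y) dx ∧ dy.
  ∂Q/∂x = -3*y
  ∂P/∂y = -x + 2*y
  integrand = ∂Q/∂x - ∂P/∂y = x - 5*y.
Integrating over R: integral_0^1 integral_0^{1-x} (x - 5*y) dy dx = -2/3.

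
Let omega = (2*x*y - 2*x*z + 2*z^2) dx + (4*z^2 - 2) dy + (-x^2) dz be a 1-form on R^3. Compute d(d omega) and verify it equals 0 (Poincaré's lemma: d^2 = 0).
d(d omega) = 0

Step 1: d omega = sum_{i<j} (∂f_j/∂x_i - ∂f_i/∂x_j) dx_i ∧ dx_j:
  coeff of dx ∧ dy: -2*x
  coeff of dx ∧ dz: -4*z
  coeff of dy ∧ dz: -8*z
Step 2: Apply d again to each 2-form coefficient. The only possible 3-form in R^3 is dx ∧ dy ∧ dz, with coefficient
  ∂(coeff of dy∧dz)/∂x - ∂(coeff of dx∧dz)/∂y + ∂(coeff of dx∧dy)/∂z
  = ∂/∂x (-8*z) - ∂/∂y (-4*z) + ∂/∂z (-2*x).
Each of these terms simplifies to sums of mixed partials that cancel in pairs. The result is 0 (by equality of mixed partials for smooth functions — Schwarz / Clairaut).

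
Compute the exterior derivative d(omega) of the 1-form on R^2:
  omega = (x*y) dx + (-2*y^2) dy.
d(omega) = (-x) dx ∧ dy

For a 1-form omega = sum_i f_i dx_i, the exterior derivative is
  d(omega) = sum_{i < j} (∂f_j/∂x_i - ∂f_i/∂x_j) dx_i ∧ dx_j.
  coefficient of dx ∧ dy: ∂f_2/∂x - ∂f_1/∂y = ∂(-2*y^2)/∂x - ∂(x*y)/∂y = -x
Assembling: d(omega) = (-x) dx ∧ dy.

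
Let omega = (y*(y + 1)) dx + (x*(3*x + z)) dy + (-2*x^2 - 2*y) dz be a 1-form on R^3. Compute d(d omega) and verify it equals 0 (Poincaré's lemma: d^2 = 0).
d(d omega) = 0

Step 1: d omega = sum_{i<j} (∂f_j/∂x_i - ∂f_i/∂x_j) dx_i ∧ dx_j:
  coeff of dx ∧ dy: 6*x - 2*y + z - 1
  coeff of dx ∧ dz: -4*x
  coeff of dy ∧ dz: -x - 2
Step 2: Apply d again to each 2-form coefficient. The only possible 3-form in R^3 is dx ∧ dy ∧ dz, with coefficient
  ∂(coeff of dy∧dz)/∂x - ∂(coeff of dx∧dz)/∂y + ∂(coeff of dx∧dy)/∂z
  = ∂/∂x (-x - 2) - ∂/∂y (-4*x) + ∂/∂z (6*x - 2*y + z - 1).
Each of these terms simplifies to sums of mixed partials that cancel in pairs. The result is 0 (by equality of mixed partials for smooth functions — Schwarz / Clairaut).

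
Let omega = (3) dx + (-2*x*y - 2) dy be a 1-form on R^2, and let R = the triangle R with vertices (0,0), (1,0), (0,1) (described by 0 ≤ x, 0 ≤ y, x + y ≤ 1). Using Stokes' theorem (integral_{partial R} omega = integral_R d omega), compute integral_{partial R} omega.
integral_(partial R) omega = -1/3

Stokes: integral_partial_R omega = integral_R d omega with d omega = (∂Q/∂x - ∂P/∂y) dx ∧ dy.
  ∂Q/∂x = -2*y
  ∂P/∂y = 0
  integrand = ∂Q/∂x - ∂P/∂y = -2*y.
Integrating over R: integral_0^1 integral_0^{1-x} (-2*y) dy dx = -1/3.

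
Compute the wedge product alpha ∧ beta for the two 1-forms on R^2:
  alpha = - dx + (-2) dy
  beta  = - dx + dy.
alpha ∧ beta = (-3) dx ∧ dy

Distribute the wedge, using dx_i ∧ dx_j = -dx_j ∧ dx_i and dx_i ∧ dx_i = 0. For each pair (i, j) with i < j, the coefficient of dx_i ∧ dx_j in alpha ∧ beta is (alpha_i * beta_j - alpha_j * beta_i). Collecting: alpha ∧ beta = (-3) dx ∧ dy.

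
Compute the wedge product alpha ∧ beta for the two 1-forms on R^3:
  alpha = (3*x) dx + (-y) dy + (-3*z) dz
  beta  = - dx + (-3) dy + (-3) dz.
alpha ∧ beta = (-9*x - y) dx ∧ dy + (-9*x - 3*z) dx ∧ dz + (3*y - 9*z) dy ∧ dz

Distribute the wedge, using dx_i ∧ dx_j = -dx_j ∧ dx_i and dx_i ∧ dx_i = 0. For each pair (i, j) with i < j, the coefficient of dx_i ∧ dx_j in alpha ∧ beta is (alpha_i * beta_j - alpha_j * beta_i). Collecting: alpha ∧ beta = (-9*x - y) dx ∧ dy + (-9*x - 3*z) dx ∧ dz + (3*y - 9*z) dy ∧ dz.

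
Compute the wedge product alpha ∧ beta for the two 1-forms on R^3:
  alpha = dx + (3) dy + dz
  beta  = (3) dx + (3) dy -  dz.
alpha ∧ beta = (-6) dx ∧ dy + (-4) dx ∧ dz + (-6) dy ∧ dz

Distribute the wedge, using dx_i ∧ dx_j = -dx_j ∧ dx_i and dx_i ∧ dx_i = 0. For each pair (i, j) with i < j, the coefficient of dx_i ∧ dx_j in alpha ∧ beta is (alpha_i * beta_j - alpha_j * beta_i). Collecting: alpha ∧ beta = (-6) dx ∧ dy + (-4) dx ∧ dz + (-6) dy ∧ dz.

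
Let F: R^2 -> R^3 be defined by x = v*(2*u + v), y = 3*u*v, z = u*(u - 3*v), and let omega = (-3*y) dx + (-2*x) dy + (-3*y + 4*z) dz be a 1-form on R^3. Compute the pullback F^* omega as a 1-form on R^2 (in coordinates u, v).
F^* omega = (8*u^3 - 54*u^2*v + 33*u*v^2 - 6*v^3) du + (3*u*(-4*u^2 + 11*u*v - 8*v^2)) dv

Using F^*(f dg) = (f ∘ F) d(g ∘ F), substitute each coordinate x_i by F_i(u, v) in f_i, and replace dx_i by d F_i = (∂F_i/∂u) du + (∂F_i/∂v) dv.
  For the x component: f_1(F) = -9*u*v; d F_1 = (2*v) du + (2*u + 2*v) dv
  For the y component: f_2(F) = 2*v*(-2*u - v); d F_2 = (3*v) du + (3*u) dv
  For the z component: f_3(F) = u*(4*u - 21*v); d F_3 = (2*u - 3*v) du + (-3*u) dv
Combining and collecting du, dv coefficients:
  coeff of du: 8*u^3 - 54*u^2*v + 33*u*v^2 - 6*v^3
  coeff of dv: 3*u*(-4*u^2 + 11*u*v - 8*v^2)
F^* omega = (8*u^3 - 54*u^2*v + 33*u*v^2 - 6*v^3) du + (3*u*(-4*u^2 + 11*u*v - 8*v^2)) dv.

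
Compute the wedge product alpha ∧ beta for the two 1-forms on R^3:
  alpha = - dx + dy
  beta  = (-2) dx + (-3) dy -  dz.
alpha ∧ beta = (5) dx ∧ dy + (1) dx ∧ dz + (-1) dy ∧ dz

Distribute the wedge, using dx_i ∧ dx_j = -dx_j ∧ dx_i and dx_i ∧ dx_i = 0. For each pair (i, j) with i < j, the coefficient of dx_i ∧ dx_j in alpha ∧ beta is (alpha_i * beta_j - alpha_j * beta_i). Collecting: alpha ∧ beta = (5) dx ∧ dy + (1) dx ∧ dz + (-1) dy ∧ dz.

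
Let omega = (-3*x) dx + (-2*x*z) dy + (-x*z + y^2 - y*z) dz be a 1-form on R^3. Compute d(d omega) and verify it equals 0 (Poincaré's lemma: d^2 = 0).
d(d omega) = 0

Step 1: d omega = sum_{i<j} (∂f_j/∂x_i - ∂f_i/∂x_j) dx_i ∧ dx_j:
  coeff of dx ∧ dy: -2*z
  coeff of dx ∧ dz: -z
  coeff of dy ∧ dz: 2*x + 2*y - z
Step 2: Apply d again to each 2-form coefficient. The only possible 3-form in R^3 is dx ∧ dy ∧ dz, with coefficient
  ∂(coeff of dy∧dz)/∂x - ∂(coeff of dx∧dz)/∂y + ∂(coeff of dx∧dy)/∂z
  = ∂/∂x (2*x + 2*y - z) - ∂/∂y (-z) + ∂/∂z (-2*z).
Each of these terms simplifies to sums of mixed partials that cancel in pairs. The result is 0 (by equality of mixed partials for smooth functions — Schwarz / Clairaut).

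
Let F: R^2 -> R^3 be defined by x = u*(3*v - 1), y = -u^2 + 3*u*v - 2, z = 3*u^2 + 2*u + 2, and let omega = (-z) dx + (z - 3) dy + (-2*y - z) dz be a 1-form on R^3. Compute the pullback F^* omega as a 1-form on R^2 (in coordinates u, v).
F^* omega = (-12*u^3 - 36*u^2*v - 15*u^2 - 12*u*v + 12*u - 9*v + 6) du + (-9*u) dv

Using F^*(f dg) = (f ∘ F) d(g ∘ F), substitute each coordinate x_i by F_i(u, v) in f_i, and replace dx_i by d F_i = (∂F_i/∂u) du + (∂F_i/∂v) dv.
  For the x component: f_1(F) = -3*u^2 - 2*u - 2; d F_1 = (3*v - 1) du + (3*u) dv
  For the y component: f_2(F) = 3*u^2 + 2*u - 1; d F_2 = (-2*u + 3*v) du + (3*u) dv
  For the z component: f_3(F) = -u^2 - 6*u*v - 2*u + 2; d F_3 = (6*u + 2) du + (0) dv
Combining and collecting du, dv coefficients:
  coeff of du: -12*u^3 - 36*u^2*v - 15*u^2 - 12*u*v + 12*u - 9*v + 6
  coeff of dv: -9*u
F^* omega = (-12*u^3 - 36*u^2*v - 15*u^2 - 12*u*v + 12*u - 9*v + 6) du + (-9*u) dv.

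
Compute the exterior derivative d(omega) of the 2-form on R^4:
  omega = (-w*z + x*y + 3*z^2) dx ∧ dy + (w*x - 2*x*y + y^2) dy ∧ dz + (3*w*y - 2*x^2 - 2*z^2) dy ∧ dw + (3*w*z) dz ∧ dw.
d(omega) = (-2*y + 6*z) dx ∧ dy ∧ dz + (-4*x - z) dx ∧ dy ∧ dw + (x + 4*z) dy ∧ dz ∧ dw

For a 2-form omega = sum_{i<j} g_{ij} dx_i ∧ dx_j, the exterior derivative is
  d(omega) = sum_{i<j} d(g_{ij}) ∧ dx_i ∧ dx_j = sum_{i<j, k} (∂g_{ij}/∂x_k) dx_k ∧ dx_i ∧ dx_j.
Expand each term, using dx_k ∧ dx_i ∧ dx_j = sgn(permutation) dx_{(a)} ∧ dx_{(b)} ∧ dx_{(c)} with (a < b < c) sorted:
  d(-w*z + x*y + 3*z^2) includes (∂/∂z)(-w*z + x*y + 3*z^2) dz = (-w + 6*z) dz, which multiplied by dx ∧ dy gives (-w + 6*z) dx ∧ dy ∧ dz
  d(-w*z + x*y + 3*z^2) includes (∂/∂w)(-w*z + x*y + 3*z^2) dw = (-z) dw, which multiplied by dx ∧ dy gives (-z) dx ∧ dy ∧ dw
  d(w*x - 2*x*y + y^2) includes (∂/∂x)(w*x - 2*x*y + y^2) dx = (w - 2*y) dx, which multiplied by dy ∧ dz gives (w - 2*y) dx ∧ dy ∧ dz
  d(w*x - 2*x*y + y^2) includes (∂/∂w)(w*x - 2*x*y + y^2) dw = (x) dw, which multiplied by dy ∧ dz gives (x) dy ∧ dz ∧ dw
  d(3*w*y - 2*x^2 - 2*z^2) includes (∂/∂x)(3*w*y - 2*x^2 - 2*z^2) dx = (-4*x) dx, which multiplied by dy ∧ dw gives (-4*x) dx ∧ dy ∧ dw
  d(3*w*y - 2*x^2 - 2*z^2) includes (∂/∂z)(3*w*y - 2*x^2 - 2*z^2) dz = (-4*z) dz, which multiplied by dy ∧ dw gives (4*z) dy ∧ dz ∧ dw
Collecting like 3-forms: d(omega) = (-2*y + 6*z) dx ∧ dy ∧ dz + (-4*x - z) dx ∧ dy ∧ dw + (x + 4*z) dy ∧ dz ∧ dw.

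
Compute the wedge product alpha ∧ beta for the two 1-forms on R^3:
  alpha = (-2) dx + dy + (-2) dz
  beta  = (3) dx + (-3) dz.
alpha ∧ beta = (12) dx ∧ dz + (-3) dx ∧ dy + (-3) dy ∧ dz

Distribute the wedge, using dx_i ∧ dx_j = -dx_j ∧ dx_i and dx_i ∧ dx_i = 0. For each pair (i, j) with i < j, the coefficient of dx_i ∧ dx_j in alpha ∧ beta is (alpha_i * beta_j - alpha_j * beta_i). Collecting: alpha ∧ beta = (12) dx ∧ dz + (-3) dx ∧ dy + (-3) dy ∧ dz.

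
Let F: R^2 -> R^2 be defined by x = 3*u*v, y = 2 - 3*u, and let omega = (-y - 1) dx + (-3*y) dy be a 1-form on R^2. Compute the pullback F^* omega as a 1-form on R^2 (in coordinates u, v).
F^* omega = (9*u*v - 27*u - 9*v + 18) du + (9*u*(u - 1)) dv

Using F^*(f dg) = (f ∘ F) d(g ∘ F), substitute each coordinate x_i by F_i(u, v) in f_i, and replace dx_i by d F_i = (∂F_i/∂u) du + (∂F_i/∂v) dv.
  For the x component: f_1(F) = 3*u - 3; d F_1 = (3*v) du + (3*u) dv
  For the y component: f_2(F) = 9*u - 6; d F_2 = (-3) du + (0) dv
Combining and collecting du, dv coefficients:
  coeff of du: 9*u*v - 27*u - 9*v + 18
  coeff of dv: 9*u*(u - 1)
F^* omega = (9*u*v - 27*u - 9*v + 18) du + (9*u*(u - 1)) dv.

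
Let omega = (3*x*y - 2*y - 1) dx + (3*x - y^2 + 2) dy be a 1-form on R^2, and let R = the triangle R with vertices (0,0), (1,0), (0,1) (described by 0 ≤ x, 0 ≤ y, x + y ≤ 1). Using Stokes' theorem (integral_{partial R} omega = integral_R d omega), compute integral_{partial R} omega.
integral_(partial R) omega = 2

Stokes: integral_partial_R omega = integral_R d omega with d omega = (∂Q/∂x - ∂P/∂y) dx ∧ dy.
  ∂Q/∂x = 3
  ∂P/∂y = 3*x - 2
  integrand = ∂Q/∂x - ∂P/∂y = 5 - 3*x.
Integrating over R: integral_0^1 integral_0^{1-x} (5 - 3*x) dy dx = 2.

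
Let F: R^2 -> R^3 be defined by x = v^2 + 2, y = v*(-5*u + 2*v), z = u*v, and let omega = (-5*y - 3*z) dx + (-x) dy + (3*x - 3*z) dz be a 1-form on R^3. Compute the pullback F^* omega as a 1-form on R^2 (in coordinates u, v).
F^* omega = (v*(-3*u*v + 8*v^2 + 16)) du + (-3*u^2*v + 52*u*v^2 + 16*u - 24*v^3 - 8*v) dv

Using F^*(f dg) = (f ∘ F) d(g ∘ F), substitute each coordinate x_i by F_i(u, v) in f_i, and replace dx_i by d F_i = (∂F_i/∂u) du + (∂F_i/∂v) dv.
  For the x component: f_1(F) = 2*v*(11*u - 5*v); d F_1 = (0) du + (2*v) dv
  For the y component: f_2(F) = -v^2 - 2; d F_2 = (-5*v) du + (-5*u + 4*v) dv
  For the z component: f_3(F) = -3*u*v + 3*v^2 + 6; d F_3 = (v) du + (u) dv
Combining and collecting du, dv coefficients:
  coeff of du: v*(-3*u*v + 8*v^2 + 16)
  coeff of dv: -3*u^2*v + 52*u*v^2 + 16*u - 24*v^3 - 8*v
F^* omega = (v*(-3*u*v + 8*v^2 + 16)) du + (-3*u^2*v + 52*u*v^2 + 16*u - 24*v^3 - 8*v) dv.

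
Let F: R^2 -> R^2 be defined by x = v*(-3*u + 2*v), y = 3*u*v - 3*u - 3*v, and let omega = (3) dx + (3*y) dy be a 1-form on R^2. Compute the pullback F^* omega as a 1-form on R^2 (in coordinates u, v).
F^* omega = (27*u*v^2 - 54*u*v + 27*u - 27*v^2 + 18*v) du + (27*u^2*v - 27*u^2 - 54*u*v + 18*u + 39*v) dv

Using F^*(f dg) = (f ∘ F) d(g ∘ F), substitute each coordinate x_i by F_i(u, v) in f_i, and replace dx_i by d F_i = (∂F_i/∂u) du + (∂F_i/∂v) dv.
  For the x component: f_1(F) = 3; d F_1 = (-3*v) du + (-3*u + 4*v) dv
  For the y component: f_2(F) = 9*u*v - 9*u - 9*v; d F_2 = (3*v - 3) du + (3*u - 3) dv
Combining and collecting du, dv coefficients:
  coeff of du: 27*u*v^2 - 54*u*v + 27*u - 27*v^2 + 18*v
  coeff of dv: 27*u^2*v - 27*u^2 - 54*u*v + 18*u + 39*v
F^* omega = (27*u*v^2 - 54*u*v + 27*u - 27*v^2 + 18*v) du + (27*u^2*v - 27*u^2 - 54*u*v + 18*u + 39*v) dv.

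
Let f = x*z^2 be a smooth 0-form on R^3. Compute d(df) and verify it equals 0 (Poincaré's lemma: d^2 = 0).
d(df) = 0

Step 1: df = sum_i (∂f/∂x_i) dx_i = (z^2) dx + (0) dy + (2*x*z) dz.
Step 2: Apply d again. Using the 1-form formula, the coefficient of dx ∧ dy in d(df) is ∂^2 f/∂x ∂y - ∂^2 f/∂y ∂x = (0) - (0) = 0 (equality of mixed partials for smooth f).
Similarly for dx ∧ dz and dy ∧ dz — all coefficients vanish. So d(df) = 0.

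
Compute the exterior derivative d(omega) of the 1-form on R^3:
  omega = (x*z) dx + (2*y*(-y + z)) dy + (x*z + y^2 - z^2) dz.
d(omega) = (-x + z) dx ∧ dz

For a 1-form omega = sum_i f_i dx_i, the exterior derivative is
  d(omega) = sum_{i < j} (∂f_j/∂x_i - ∂f_i/∂x_j) dx_i ∧ dx_j.
  coefficient of dx ∧ dz: ∂f_3/∂x - ∂f_1/∂z = ∂(x*z + y^2 - z^2)/∂x - ∂(x*z)/∂z = -x + z
Assembling: d(omega) = (-x + z) dx ∧ dz.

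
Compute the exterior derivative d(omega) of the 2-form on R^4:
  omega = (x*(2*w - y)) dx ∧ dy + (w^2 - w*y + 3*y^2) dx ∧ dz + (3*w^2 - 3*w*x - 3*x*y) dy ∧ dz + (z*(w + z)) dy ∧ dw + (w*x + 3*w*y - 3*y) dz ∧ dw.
d(omega) = (2*x) dx ∧ dy ∧ dw + (-2*w - 9*y) dx ∧ dy ∧ dz + (3*w - y) dx ∧ dz ∧ dw + (8*w - 3*x - 2*z - 3) dy ∧ dz ∧ dw

For a 2-form omega = sum_{i<j} g_{ij} dx_i ∧ dx_j, the exterior derivative is
  d(omega) = sum_{i<j} d(g_{ij}) ∧ dx_i ∧ dx_j = sum_{i<j, k} (∂g_{ij}/∂x_k) dx_k ∧ dx_i ∧ dx_j.
Expand each term, using dx_k ∧ dx_i ∧ dx_j = sgn(permutation) dx_{(a)} ∧ dx_{(b)} ∧ dx_{(c)} with (a < b < c) sorted:
  d(x*(2*w - y)) includes (∂/∂w)(x*(2*w - y)) dw = (2*x) dw, which multiplied by dx ∧ dy gives (2*x) dx ∧ dy ∧ dw
  d(w^2 - w*y + 3*y^2) includes (∂/∂y)(w^2 - w*y + 3*y^2) dy = (-w + 6*y) dy, which multiplied by dx ∧ dz gives (w - 6*y) dx ∧ dy ∧ dz
  d(w^2 - w*y + 3*y^2) includes (∂/∂w)(w^2 - w*y + 3*y^2) dw = (2*w - y) dw, which multiplied by dx ∧ dz gives (2*w - y) dx ∧ dz ∧ dw
  d(3*w^2 - 3*w*x - 3*x*y) includes (∂/∂x)(3*w^2 - 3*w*x - 3*x*y) dx = (-3*w - 3*y) dx, which multiplied by dy ∧ dz gives (-3*w - 3*y) dx ∧ dy ∧ dz
  d(3*w^2 - 3*w*x - 3*x*y) includes (∂/∂w)(3*w^2 - 3*w*x - 3*x*y) dw = (6*w - 3*x) dw, which multiplied by dy ∧ dz gives (6*w - 3*x) dy ∧ dz ∧ dw
  d(z*(w + z)) includes (∂/∂z)(z*(w + z)) dz = (w + 2*z) dz, which multiplied by dy ∧ dw gives (-w - 2*z) dy ∧ dz ∧ dw
  d(w*x + 3*w*y - 3*y) includes (∂/∂x)(w*x + 3*w*y - 3*y) dx = (w) dx, which multiplied by dz ∧ dw gives (w) dx ∧ dz ∧ dw
  d(w*x + 3*w*y - 3*y) includes (∂/∂y)(w*x + 3*w*y - 3*y) dy = (3*w - 3) dy, which multiplied by dz ∧ dw gives (3*w - 3) dy ∧ dz ∧ dw
Collecting like 3-forms: d(omega) = (2*x) dx ∧ dy ∧ dw + (-2*w - 9*y) dx ∧ dy ∧ dz + (3*w - y) dx ∧ dz ∧ dw + (8*w - 3*x - 2*z - 3) dy ∧ dz ∧ dw.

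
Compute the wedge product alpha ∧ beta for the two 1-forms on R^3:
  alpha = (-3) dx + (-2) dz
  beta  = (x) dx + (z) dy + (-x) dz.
alpha ∧ beta = (-3*z) dx ∧ dy + (5*x) dx ∧ dz + (2*z) dy ∧ dz

Distribute the wedge, using dx_i ∧ dx_j = -dx_j ∧ dx_i and dx_i ∧ dx_i = 0. For each pair (i, j) with i < j, the coefficient of dx_i ∧ dx_j in alpha ∧ beta is (alpha_i * beta_j - alpha_j * beta_i). Collecting: alpha ∧ beta = (-3*z) dx ∧ dy + (5*x) dx ∧ dz + (2*z) dy ∧ dz.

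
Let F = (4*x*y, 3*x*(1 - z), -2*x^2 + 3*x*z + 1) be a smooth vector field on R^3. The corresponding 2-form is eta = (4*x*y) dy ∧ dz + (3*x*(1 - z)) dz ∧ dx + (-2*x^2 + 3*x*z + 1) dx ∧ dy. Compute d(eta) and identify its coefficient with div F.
d(eta) = (3*x + 4*y) dx ∧ dy ∧ dz; div F = 3*x + 4*y

For a 2-form in R^3 of the form above, applying d gives a 3-form with coefficient ∂P/∂x + ∂Q/∂y + ∂R/∂z:
  ∂P/∂x = 4*y
  ∂Q/∂y = 0
  ∂R/∂z = 3*x
Sum = 3*x + 4*y, which is exactly div F.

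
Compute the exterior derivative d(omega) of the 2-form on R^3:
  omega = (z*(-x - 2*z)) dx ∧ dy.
d(omega) = (-x - 4*z) dx ∧ dy ∧ dz

For a 2-form omega = sum_{i<j} g_{ij} dx_i ∧ dx_j, the exterior derivative is
  d(omega) = sum_{i<j} d(g_{ij}) ∧ dx_i ∧ dx_j = sum_{i<j, k} (∂g_{ij}/∂x_k) dx_k ∧ dx_i ∧ dx_j.
Expand each term, using dx_k ∧ dx_i ∧ dx_j = sgn(permutation) dx_{(a)} ∧ dx_{(b)} ∧ dx_{(c)} with (a < b < c) sorted:
  d(z*(-x - 2*z)) includes (∂/∂z)(z*(-x - 2*z)) dz = (-x - 4*z) dz, which multiplied by dx ∧ dy gives (-x - 4*z) dx ∧ dy ∧ dz
Collecting like 3-forms: d(omega) = (-x - 4*z) dx ∧ dy ∧ dz.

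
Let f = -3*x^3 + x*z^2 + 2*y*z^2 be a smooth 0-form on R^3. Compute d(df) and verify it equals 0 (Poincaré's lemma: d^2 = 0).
d(df) = 0

Step 1: df = sum_i (∂f/∂x_i) dx_i = (-9*x^2 + z^2) dx + (2*z^2) dy + (2*z*(x + 2*y)) dz.
Step 2: Apply d again. Using the 1-form formula, the coefficient of dx ∧ dy in d(df) is ∂^2 f/∂x ∂y - ∂^2 f/∂y ∂x = (0) - (0) = 0 (equality of mixed partials for smooth f).
Similarly for dx ∧ dz and dy ∧ dz — all coefficients vanish. So d(df) = 0.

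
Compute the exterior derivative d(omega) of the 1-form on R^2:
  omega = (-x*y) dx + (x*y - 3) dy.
d(omega) = (x + y) dx ∧ dy

For a 1-form omega = sum_i f_i dx_i, the exterior derivative is
  d(omega) = sum_{i < j} (∂f_j/∂x_i - ∂f_i/∂x_j) dx_i ∧ dx_j.
  coefficient of dx ∧ dy: ∂f_2/∂x - ∂f_1/∂y = ∂(x*y - 3)/∂x - ∂(-x*y)/∂y = x + y
Assembling: d(omega) = (x + y) dx ∧ dy.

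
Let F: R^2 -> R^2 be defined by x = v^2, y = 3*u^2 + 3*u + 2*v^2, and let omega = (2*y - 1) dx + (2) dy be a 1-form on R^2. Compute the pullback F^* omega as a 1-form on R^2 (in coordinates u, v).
F^* omega = (12*u + 6) du + (2*v*(6*u^2 + 6*u + 4*v^2 + 3)) dv

Using F^*(f dg) = (f ∘ F) d(g ∘ F), substitute each coordinate x_i by F_i(u, v) in f_i, and replace dx_i by d F_i = (∂F_i/∂u) du + (∂F_i/∂v) dv.
  For the x component: f_1(F) = 6*u^2 + 6*u + 4*v^2 - 1; d F_1 = (0) du + (2*v) dv
  For the y component: f_2(F) = 2; d F_2 = (6*u + 3) du + (4*v) dv
Combining and collecting du, dv coefficients:
  coeff of du: 12*u + 6
  coeff of dv: 2*v*(6*u^2 + 6*u + 4*v^2 + 3)
F^* omega = (12*u + 6) du + (2*v*(6*u^2 + 6*u + 4*v^2 + 3)) dv.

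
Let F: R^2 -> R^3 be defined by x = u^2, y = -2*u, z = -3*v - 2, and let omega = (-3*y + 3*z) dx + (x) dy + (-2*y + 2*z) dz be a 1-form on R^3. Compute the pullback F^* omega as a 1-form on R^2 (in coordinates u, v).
F^* omega = (2*u*(5*u - 9*v - 6)) du + (-12*u + 18*v + 12) dv

Using F^*(f dg) = (f ∘ F) d(g ∘ F), substitute each coordinate x_i by F_i(u, v) in f_i, and replace dx_i by d F_i = (∂F_i/∂u) du + (∂F_i/∂v) dv.
  For the x component: f_1(F) = 6*u - 9*v - 6; d F_1 = (2*u) du + (0) dv
  For the y component: f_2(F) = u^2; d F_2 = (-2) du + (0) dv
  For the z component: f_3(F) = 4*u - 6*v - 4; d F_3 = (0) du + (-3) dv
Combining and collecting du, dv coefficients:
  coeff of du: 2*u*(5*u - 9*v - 6)
  coeff of dv: -12*u + 18*v + 12
F^* omega = (2*u*(5*u - 9*v - 6)) du + (-12*u + 18*v + 12) dv.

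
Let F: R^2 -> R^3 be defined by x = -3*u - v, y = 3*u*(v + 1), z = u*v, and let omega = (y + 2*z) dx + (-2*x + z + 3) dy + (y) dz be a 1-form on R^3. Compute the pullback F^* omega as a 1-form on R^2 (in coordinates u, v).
F^* omega = (6*u*v^2 + 9*u*v + 9*u + 6*v^2 + 15*v + 9) du + (u*(6*u*v + 21*u + v + 6)) dv

Using F^*(f dg) = (f ∘ F) d(g ∘ F), substitute each coordinate x_i by F_i(u, v) in f_i, and replace dx_i by d F_i = (∂F_i/∂u) du + (∂F_i/∂v) dv.
  For the x component: f_1(F) = u*(5*v + 3); d F_1 = (-3) du + (-1) dv
  For the y component: f_2(F) = u*v + 6*u + 2*v + 3; d F_2 = (3*v + 3) du + (3*u) dv
  For the z component: f_3(F) = 3*u*(v + 1); d F_3 = (v) du + (u) dv
Combining and collecting du, dv coefficients:
  coeff of du: 6*u*v^2 + 9*u*v + 9*u + 6*v^2 + 15*v + 9
  coeff of dv: u*(6*u*v + 21*u + v + 6)
F^* omega = (6*u*v^2 + 9*u*v + 9*u + 6*v^2 + 15*v + 9) du + (u*(6*u*v + 21*u + v + 6)) dv.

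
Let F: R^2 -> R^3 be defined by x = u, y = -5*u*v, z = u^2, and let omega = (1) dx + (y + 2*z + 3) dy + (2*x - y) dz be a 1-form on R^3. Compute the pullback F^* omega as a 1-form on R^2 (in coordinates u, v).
F^* omega = (4*u^2 + 25*u*v^2 - 15*v + 1) du + (5*u*(-2*u^2 + 5*u*v - 3)) dv

Using F^*(f dg) = (f ∘ F) d(g ∘ F), substitute each coordinate x_i by F_i(u, v) in f_i, and replace dx_i by d F_i = (∂F_i/∂u) du + (∂F_i/∂v) dv.
  For the x component: f_1(F) = 1; d F_1 = (1) du + (0) dv
  For the y component: f_2(F) = 2*u^2 - 5*u*v + 3; d F_2 = (-5*v) du + (-5*u) dv
  For the z component: f_3(F) = u*(5*v + 2); d F_3 = (2*u) du + (0) dv
Combining and collecting du, dv coefficients:
  coeff of du: 4*u^2 + 25*u*v^2 - 15*v + 1
  coeff of dv: 5*u*(-2*u^2 + 5*u*v - 3)
F^* omega = (4*u^2 + 25*u*v^2 - 15*v + 1) du + (5*u*(-2*u^2 + 5*u*v - 3)) dv.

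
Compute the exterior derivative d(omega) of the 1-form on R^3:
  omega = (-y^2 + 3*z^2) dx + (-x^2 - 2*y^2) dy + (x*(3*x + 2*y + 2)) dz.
d(omega) = (-2*x + 2*y) dx ∧ dy + (6*x + 2*y - 6*z + 2) dx ∧ dz + (2*x) dy ∧ dz

For a 1-form omega = sum_i f_i dx_i, the exterior derivative is
  d(omega) = sum_{i < j} (∂f_j/∂x_i - ∂f_i/∂x_j) dx_i ∧ dx_j.
  coefficient of dx ∧ dy: ∂f_2/∂x - ∂f_1/∂y = ∂(-x^2 - 2*y^2)/∂x - ∂(-y^2 + 3*z^2)/∂y = -2*x + 2*y
  coefficient of dx ∧ dz: ∂f_3/∂x - ∂f_1/∂z = ∂(x*(3*x + 2*y + 2))/∂x - ∂(-y^2 + 3*z^2)/∂z = 6*x + 2*y - 6*z + 2
  coefficient of dy ∧ dz: ∂f_3/∂y - ∂f_2/∂z = ∂(x*(3*x + 2*y + 2))/∂y - ∂(-x^2 - 2*y^2)/∂z = 2*x
Assembling: d(omega) = (-2*x + 2*y) dx ∧ dy + (6*x + 2*y - 6*z + 2) dx ∧ dz + (2*x) dy ∧ dz.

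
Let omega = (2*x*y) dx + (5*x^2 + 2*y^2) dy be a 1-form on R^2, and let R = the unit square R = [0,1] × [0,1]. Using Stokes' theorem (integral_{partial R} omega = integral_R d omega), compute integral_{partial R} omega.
integral_(partial R) omega = 4

Stokes: integral_partial_R omega = integral_R d omega with d omega = (∂Q/∂x - ∂P/∂y) dx ∧ dy.
  ∂Q/∂x = 10*x
  ∂P/∂y = 2*x
  integrand = ∂Q/∂x - ∂P/∂y = 8*x.
Integrating over R: integral_0^1 integral_0^1 (8*x) dx dy = 4.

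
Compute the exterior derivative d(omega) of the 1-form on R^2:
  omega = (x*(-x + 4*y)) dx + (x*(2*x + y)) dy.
d(omega) = (y) dx ∧ dy

For a 1-form omega = sum_i f_i dx_i, the exterior derivative is
  d(omega) = sum_{i < j} (∂f_j/∂x_i - ∂f_i/∂x_j) dx_i ∧ dx_j.
  coefficient of dx ∧ dy: ∂f_2/∂x - ∂f_1/∂y = ∂(x*(2*x + y))/∂x - ∂(x*(-x + 4*y))/∂y = y
Assembling: d(omega) = (y) dx ∧ dy.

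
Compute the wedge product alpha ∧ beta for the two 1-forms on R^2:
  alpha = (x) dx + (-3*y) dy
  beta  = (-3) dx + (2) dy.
alpha ∧ beta = (2*x - 9*y) dx ∧ dy

Distribute the wedge, using dx_i ∧ dx_j = -dx_j ∧ dx_i and dx_i ∧ dx_i = 0. For each pair (i, j) with i < j, the coefficient of dx_i ∧ dx_j in alpha ∧ beta is (alpha_i * beta_j - alpha_j * beta_i). Collecting: alpha ∧ beta = (2*x - 9*y) dx ∧ dy.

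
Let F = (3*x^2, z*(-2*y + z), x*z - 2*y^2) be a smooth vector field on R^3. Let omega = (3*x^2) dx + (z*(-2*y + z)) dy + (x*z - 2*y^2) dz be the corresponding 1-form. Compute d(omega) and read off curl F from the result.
d(omega) = (-2*y - 2*z) dy ∧ dz + (-z) dz ∧ dx + (0) dx ∧ dy; curl F = (-2*y - 2*z, -z, 0)

d omega = sum_{i<j} (∂f_j/∂x_i - ∂f_i/∂x_j) dx_i ∧ dx_j. Under the identification (dy ∧ dz, dz ∧ dx, dx ∧ dy) ↔ (e_x, e_y, e_z), the coefficients are exactly the components of curl F. Compute:
  ∂R/∂y - ∂Q/∂z = (-4*y) - (-2*y + 2*z) = -2*y - 2*z
  ∂P/∂z - ∂R/∂x = (0) - (z) = -z
  ∂Q/∂x - ∂P/∂y = (0) - (0) = 0.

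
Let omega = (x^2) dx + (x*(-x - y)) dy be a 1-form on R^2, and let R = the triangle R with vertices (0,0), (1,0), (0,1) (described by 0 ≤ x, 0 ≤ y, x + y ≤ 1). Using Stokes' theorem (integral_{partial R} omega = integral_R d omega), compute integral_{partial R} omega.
integral_(partial R) omega = -1/2

Stokes: integral_partial_R omega = integral_R d omega with d omega = (∂Q/∂x - ∂P/∂y) dx ∧ dy.
  ∂Q/∂x = -2*x - y
  ∂P/∂y = 0
  integrand = ∂Q/∂x - ∂P/∂y = -2*x - y.
Integrating over R: integral_0^1 integral_0^{1-x} (-2*x - y) dy dx = -1/2.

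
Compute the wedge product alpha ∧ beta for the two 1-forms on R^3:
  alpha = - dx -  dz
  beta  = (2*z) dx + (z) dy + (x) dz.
alpha ∧ beta = (-z) dx ∧ dy + (-x + 2*z) dx ∧ dz + (z) dy ∧ dz

Distribute the wedge, using dx_i ∧ dx_j = -dx_j ∧ dx_i and dx_i ∧ dx_i = 0. For each pair (i, j) with i < j, the coefficient of dx_i ∧ dx_j in alpha ∧ beta is (alpha_i * beta_j - alpha_j * beta_i). Collecting: alpha ∧ beta = (-z) dx ∧ dy + (-x + 2*z) dx ∧ dz + (z) dy ∧ dz.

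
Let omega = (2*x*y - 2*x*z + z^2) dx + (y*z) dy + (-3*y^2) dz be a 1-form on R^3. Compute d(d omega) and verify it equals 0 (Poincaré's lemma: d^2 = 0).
d(d omega) = 0

Step 1: d omega = sum_{i<j} (∂f_j/∂x_i - ∂f_i/∂x_j) dx_i ∧ dx_j:
  coeff of dx ∧ dy: -2*x
  coeff of dx ∧ dz: 2*x - 2*z
  coeff of dy ∧ dz: -7*y
Step 2: Apply d again to each 2-form coefficient. The only possible 3-form in R^3 is dx ∧ dy ∧ dz, with coefficient
  ∂(coeff of dy∧dz)/∂x - ∂(coeff of dx∧dz)/∂y + ∂(coeff of dx∧dy)/∂z
  = ∂/∂x (-7*y) - ∂/∂y (2*x - 2*z) + ∂/∂z (-2*x).
Each of these terms simplifies to sums of mixed partials that cancel in pairs. The result is 0 (by equality of mixed partials for smooth functions — Schwarz / Clairaut).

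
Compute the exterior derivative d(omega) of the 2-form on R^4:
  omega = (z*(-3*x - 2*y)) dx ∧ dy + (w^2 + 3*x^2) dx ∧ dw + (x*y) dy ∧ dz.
d(omega) = (-3*x - y) dx ∧ dy ∧ dz

For a 2-form omega = sum_{i<j} g_{ij} dx_i ∧ dx_j, the exterior derivative is
  d(omega) = sum_{i<j} d(g_{ij}) ∧ dx_i ∧ dx_j = sum_{i<j, k} (∂g_{ij}/∂x_k) dx_k ∧ dx_i ∧ dx_j.
Expand each term, using dx_k ∧ dx_i ∧ dx_j = sgn(permutation) dx_{(a)} ∧ dx_{(b)} ∧ dx_{(c)} with (a < b < c) sorted:
  d(z*(-3*x - 2*y)) includes (∂/∂z)(z*(-3*x - 2*y)) dz = (-3*x - 2*y) dz, which multiplied by dx ∧ dy gives (-3*x - 2*y) dx ∧ dy ∧ dz
  d(x*y) includes (∂/∂x)(x*y) dx = (y) dx, which multiplied by dy ∧ dz gives (y) dx ∧ dy ∧ dz
Collecting like 3-forms: d(omega) = (-3*x - y) dx ∧ dy ∧ dz.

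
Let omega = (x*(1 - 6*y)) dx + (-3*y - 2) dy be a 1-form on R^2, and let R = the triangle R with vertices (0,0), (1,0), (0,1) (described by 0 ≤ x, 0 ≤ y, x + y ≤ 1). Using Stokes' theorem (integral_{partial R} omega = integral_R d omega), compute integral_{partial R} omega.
integral_(partial R) omega = 1

Stokes: integral_partial_R omega = integral_R d omega with d omega = (∂Q/∂x - ∂P/∂y) dx ∧ dy.
  ∂Q/∂x = 0
  ∂P/∂y = -6*x
  integrand = ∂Q/∂x - ∂P/∂y = 6*x.
Integrating over R: integral_0^1 integral_0^{1-x} (6*x) dy dx = 1.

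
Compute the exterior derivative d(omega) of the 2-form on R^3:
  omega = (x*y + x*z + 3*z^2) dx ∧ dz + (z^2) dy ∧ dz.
d(omega) = (-x) dx ∧ dy ∧ dz

For a 2-form omega = sum_{i<j} g_{ij} dx_i ∧ dx_j, the exterior derivative is
  d(omega) = sum_{i<j} d(g_{ij}) ∧ dx_i ∧ dx_j = sum_{i<j, k} (∂g_{ij}/∂x_k) dx_k ∧ dx_i ∧ dx_j.
Expand each term, using dx_k ∧ dx_i ∧ dx_j = sgn(permutation) dx_{(a)} ∧ dx_{(b)} ∧ dx_{(c)} with (a < b < c) sorted:
  d(x*y + x*z + 3*z^2) includes (∂/∂y)(x*y + x*z + 3*z^2) dy = (x) dy, which multiplied by dx ∧ dz gives (-x) dx ∧ dy ∧ dz
Collecting like 3-forms: d(omega) = (-x) dx ∧ dy ∧ dz.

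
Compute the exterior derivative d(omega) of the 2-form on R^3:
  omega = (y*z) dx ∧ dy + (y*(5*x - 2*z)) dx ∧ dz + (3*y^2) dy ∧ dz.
d(omega) = (-5*x + y + 2*z) dx ∧ dy ∧ dz

For a 2-form omega = sum_{i<j} g_{ij} dx_i ∧ dx_j, the exterior derivative is
  d(omega) = sum_{i<j} d(g_{ij}) ∧ dx_i ∧ dx_j = sum_{i<j, k} (∂g_{ij}/∂x_k) dx_k ∧ dx_i ∧ dx_j.
Expand each term, using dx_k ∧ dx_i ∧ dx_j = sgn(permutation) dx_{(a)} ∧ dx_{(b)} ∧ dx_{(c)} with (a < b < c) sorted:
  d(y*z) includes (∂/∂z)(y*z) dz = (y) dz, which multiplied by dx ∧ dy gives (y) dx ∧ dy ∧ dz
  d(y*(5*x - 2*z)) includes (∂/∂y)(y*(5*x - 2*z)) dy = (5*x - 2*z) dy, which multiplied by dx ∧ dz gives (-5*x + 2*z) dx ∧ dy ∧ dz
Collecting like 3-forms: d(omega) = (-5*x + y + 2*z) dx ∧ dy ∧ dz.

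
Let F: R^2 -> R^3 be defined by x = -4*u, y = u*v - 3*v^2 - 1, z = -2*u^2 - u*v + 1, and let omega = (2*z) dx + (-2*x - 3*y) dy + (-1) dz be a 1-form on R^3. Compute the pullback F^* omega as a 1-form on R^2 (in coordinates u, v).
F^* omega = (16*u^2 - 3*u*v^2 + 16*u*v + 4*u + 9*v^3 + 4*v - 8) du + (-3*u^2*v + 8*u^2 + 27*u*v^2 - 48*u*v + 4*u - 54*v^3 - 18*v) dv

Using F^*(f dg) = (f ∘ F) d(g ∘ F), substitute each coordinate x_i by F_i(u, v) in f_i, and replace dx_i by d F_i = (∂F_i/∂u) du + (∂F_i/∂v) dv.
  For the x component: f_1(F) = -4*u^2 - 2*u*v + 2; d F_1 = (-4) du + (0) dv
  For the y component: f_2(F) = -3*u*v + 8*u + 9*v^2 + 3; d F_2 = (v) du + (u - 6*v) dv
  For the z component: f_3(F) = -1; d F_3 = (-4*u - v) du + (-u) dv
Combining and collecting du, dv coefficients:
  coeff of du: 16*u^2 - 3*u*v^2 + 16*u*v + 4*u + 9*v^3 + 4*v - 8
  coeff of dv: -3*u^2*v + 8*u^2 + 27*u*v^2 - 48*u*v + 4*u - 54*v^3 - 18*v
F^* omega = (16*u^2 - 3*u*v^2 + 16*u*v + 4*u + 9*v^3 + 4*v - 8) du + (-3*u^2*v + 8*u^2 + 27*u*v^2 - 48*u*v + 4*u - 54*v^3 - 18*v) dv.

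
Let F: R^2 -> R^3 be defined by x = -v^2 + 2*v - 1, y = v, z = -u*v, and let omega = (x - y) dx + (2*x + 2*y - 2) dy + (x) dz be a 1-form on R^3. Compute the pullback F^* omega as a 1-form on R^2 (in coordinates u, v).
F^* omega = (v*(v^2 - 2*v + 1)) du + (u*v^2 - 2*u*v + u + 2*v^3 - 6*v^2 + 10*v - 6) dv

Using F^*(f dg) = (f ∘ F) d(g ∘ F), substitute each coordinate x_i by F_i(u, v) in f_i, and replace dx_i by d F_i = (∂F_i/∂u) du + (∂F_i/∂v) dv.
  For the x component: f_1(F) = -v^2 + v - 1; d F_1 = (0) du + (2 - 2*v) dv
  For the y component: f_2(F) = -2*v^2 + 6*v - 4; d F_2 = (0) du + (1) dv
  For the z component: f_3(F) = -v^2 + 2*v - 1; d F_3 = (-v) du + (-u) dv
Combining and collecting du, dv coefficients:
  coeff of du: v*(v^2 - 2*v + 1)
  coeff of dv: u*v^2 - 2*u*v + u + 2*v^3 - 6*v^2 + 10*v - 6
F^* omega = (v*(v^2 - 2*v + 1)) du + (u*v^2 - 2*u*v + u + 2*v^3 - 6*v^2 + 10*v - 6) dv.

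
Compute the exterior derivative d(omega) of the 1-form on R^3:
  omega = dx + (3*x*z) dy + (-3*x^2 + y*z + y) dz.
d(omega) = (3*z) dx ∧ dy + (-6*x) dx ∧ dz + (-3*x + z + 1) dy ∧ dz

For a 1-form omega = sum_i f_i dx_i, the exterior derivative is
  d(omega) = sum_{i < j} (∂f_j/∂x_i - ∂f_i/∂x_j) dx_i ∧ dx_j.
  coefficient of dx ∧ dy: ∂f_2/∂x - ∂f_1/∂y = ∂(3*x*z)/∂x - ∂(1)/∂y = 3*z
  coefficient of dx ∧ dz: ∂f_3/∂x - ∂f_1/∂z = ∂(-3*x^2 + y*z + y)/∂x - ∂(1)/∂z = -6*x
  coefficient of dy ∧ dz: ∂f_3/∂y - ∂f_2/∂z = ∂(-3*x^2 + y*z + y)/∂y - ∂(3*x*z)/∂z = -3*x + z + 1
Assembling: d(omega) = (3*z) dx ∧ dy + (-6*x) dx ∧ dz + (-3*x + z + 1) dy ∧ dz.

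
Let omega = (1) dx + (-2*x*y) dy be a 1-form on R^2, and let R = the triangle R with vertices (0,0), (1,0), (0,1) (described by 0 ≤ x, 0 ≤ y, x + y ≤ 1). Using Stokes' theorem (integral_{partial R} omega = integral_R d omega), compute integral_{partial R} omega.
integral_(partial R) omega = -1/3

Stokes: integral_partial_R omega = integral_R d omega with d omega = (∂Q/∂x - ∂P/∂y) dx ∧ dy.
  ∂Q/∂x = -2*y
  ∂P/∂y = 0
  integrand = ∂Q/∂x - ∂P/∂y = -2*y.
Integrating over R: integral_0^1 integral_0^{1-x} (-2*y) dy dx = -1/3.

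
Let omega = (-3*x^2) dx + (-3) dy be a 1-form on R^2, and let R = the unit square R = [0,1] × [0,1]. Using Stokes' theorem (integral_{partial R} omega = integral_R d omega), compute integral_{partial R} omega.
integral_(partial R) omega = 0

Stokes: integral_partial_R omega = integral_R d omega with d omega = (∂Q/∂x - ∂P/∂y) dx ∧ dy.
  ∂Q/∂x = 0
  ∂P/∂y = 0
  integrand = ∂Q/∂x - ∂P/∂y = 0.
Integrating over R: integral_0^1 integral_0^1 (0) dx dy = 0.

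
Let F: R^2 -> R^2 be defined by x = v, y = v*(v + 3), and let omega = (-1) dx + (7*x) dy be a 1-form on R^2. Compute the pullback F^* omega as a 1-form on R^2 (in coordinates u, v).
F^* omega = (14*v^2 + 21*v - 1) dv

Using F^*(f dg) = (f ∘ F) d(g ∘ F), substitute each coordinate x_i by F_i(u, v) in f_i, and replace dx_i by d F_i = (∂F_i/∂u) du + (∂F_i/∂v) dv.
  For the x component: f_1(F) = -1; d F_1 = (0) du + (1) dv
  For the y component: f_2(F) = 7*v; d F_2 = (0) du + (2*v + 3) dv
Combining and collecting du, dv coefficients:
  coeff of du: 0
  coeff of dv: 14*v^2 + 21*v - 1
F^* omega = (14*v^2 + 21*v - 1) dv.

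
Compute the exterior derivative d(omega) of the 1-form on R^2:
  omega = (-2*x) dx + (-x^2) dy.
d(omega) = (-2*x) dx ∧ dy

For a 1-form omega = sum_i f_i dx_i, the exterior derivative is
  d(omega) = sum_{i < j} (∂f_j/∂x_i - ∂f_i/∂x_j) dx_i ∧ dx_j.
  coefficient of dx ∧ dy: ∂f_2/∂x - ∂f_1/∂y = ∂(-x^2)/∂x - ∂(-2*x)/∂y = -2*x
Assembling: d(omega) = (-2*x) dx ∧ dy.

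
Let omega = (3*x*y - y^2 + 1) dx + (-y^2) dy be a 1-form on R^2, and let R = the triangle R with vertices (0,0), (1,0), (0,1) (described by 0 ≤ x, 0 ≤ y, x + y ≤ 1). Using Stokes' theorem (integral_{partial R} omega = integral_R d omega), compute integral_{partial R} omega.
integral_(partial R) omega = -1/6

Stokes: integral_partial_R omega = integral_R d omega with d omega = (∂Q/∂x - ∂P/∂y) dx ∧ dy.
  ∂Q/∂x = 0
  ∂P/∂y = 3*x - 2*y
  integrand = ∂Q/∂x - ∂P/∂y = -3*x + 2*y.
Integrating over R: integral_0^1 integral_0^{1-x} (-3*x + 2*y) dy dx = -1/6.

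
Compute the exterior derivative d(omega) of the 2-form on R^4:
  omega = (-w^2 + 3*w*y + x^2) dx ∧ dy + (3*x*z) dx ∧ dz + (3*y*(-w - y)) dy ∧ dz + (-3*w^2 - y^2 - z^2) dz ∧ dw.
d(omega) = (-2*w + 3*y) dx ∧ dy ∧ dw + (-5*y) dy ∧ dz ∧ dw

For a 2-form omega = sum_{i<j} g_{ij} dx_i ∧ dx_j, the exterior derivative is
  d(omega) = sum_{i<j} d(g_{ij}) ∧ dx_i ∧ dx_j = sum_{i<j, k} (∂g_{ij}/∂x_k) dx_k ∧ dx_i ∧ dx_j.
Expand each term, using dx_k ∧ dx_i ∧ dx_j = sgn(permutation) dx_{(a)} ∧ dx_{(b)} ∧ dx_{(c)} with (a < b < c) sorted:
  d(-w^2 + 3*w*y + x^2) includes (∂/∂w)(-w^2 + 3*w*y + x^2) dw = (-2*w + 3*y) dw, which multiplied by dx ∧ dy gives (-2*w + 3*y) dx ∧ dy ∧ dw
  d(3*y*(-w - y)) includes (∂/∂w)(3*y*(-w - y)) dw = (-3*y) dw, which multiplied by dy ∧ dz gives (-3*y) dy ∧ dz ∧ dw
  d(-3*w^2 - y^2 - z^2) includes (∂/∂y)(-3*w^2 - y^2 - z^2) dy = (-2*y) dy, which multiplied by dz ∧ dw gives (-2*y) dy ∧ dz ∧ dw
Collecting like 3-forms: d(omega) = (-2*w + 3*y) dx ∧ dy ∧ dw + (-5*y) dy ∧ dz ∧ dw.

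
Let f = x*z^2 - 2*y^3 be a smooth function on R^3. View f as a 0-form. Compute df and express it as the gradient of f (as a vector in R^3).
df = (z^2) dx + (-6*y^2) dy + (2*x*z) dz; grad f = (z^2, -6*y^2, 2*x*z)

For a 0-form f, d f = (∂f/∂x) dx + (∂f/∂y) dy + (∂f/∂z) dz. The components of the vector representation are exactly the entries of grad f in Cartesian coordinates:
  ∂f/∂x = z^2
  ∂f/∂y = -6*y^2
  ∂f/∂z = 2*x*z.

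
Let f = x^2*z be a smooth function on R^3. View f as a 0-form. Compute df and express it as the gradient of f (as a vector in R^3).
df = (2*x*z) dx + (0) dy + (x^2) dz; grad f = (2*x*z, 0, x^2)

For a 0-form f, d f = (∂f/∂x) dx + (∂f/∂y) dy + (∂f/∂z) dz. The components of the vector representation are exactly the entries of grad f in Cartesian coordinates:
  ∂f/∂x = 2*x*z
  ∂f/∂y = 0
  ∂f/∂z = x^2.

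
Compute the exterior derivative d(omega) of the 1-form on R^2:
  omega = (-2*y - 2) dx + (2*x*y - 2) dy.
d(omega) = (2*y + 2) dx ∧ dy

For a 1-form omega = sum_i f_i dx_i, the exterior derivative is
  d(omega) = sum_{i < j} (∂f_j/∂x_i - ∂f_i/∂x_j) dx_i ∧ dx_j.
  coefficient of dx ∧ dy: ∂f_2/∂x - ∂f_1/∂y = ∂(2*x*y - 2)/∂x - ∂(-2*y - 2)/∂y = 2*y + 2
Assembling: d(omega) = (2*y + 2) dx ∧ dy.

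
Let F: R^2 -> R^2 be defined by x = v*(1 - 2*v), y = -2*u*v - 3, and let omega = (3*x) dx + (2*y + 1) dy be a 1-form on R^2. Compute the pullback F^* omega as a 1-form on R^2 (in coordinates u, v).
F^* omega = (2*v*(4*u*v + 5)) du + (8*u^2*v + 10*u + 24*v^3 - 18*v^2 + 3*v) dv

Using F^*(f dg) = (f ∘ F) d(g ∘ F), substitute each coordinate x_i by F_i(u, v) in f_i, and replace dx_i by d F_i = (∂F_i/∂u) du + (∂F_i/∂v) dv.
  For the x component: f_1(F) = 3*v*(1 - 2*v); d F_1 = (0) du + (1 - 4*v) dv
  For the y component: f_2(F) = -4*u*v - 5; d F_2 = (-2*v) du + (-2*u) dv
Combining and collecting du, dv coefficients:
  coeff of du: 2*v*(4*u*v + 5)
  coeff of dv: 8*u^2*v + 10*u + 24*v^3 - 18*v^2 + 3*v
F^* omega = (2*v*(4*u*v + 5)) du + (8*u^2*v + 10*u + 24*v^3 - 18*v^2 + 3*v) dv.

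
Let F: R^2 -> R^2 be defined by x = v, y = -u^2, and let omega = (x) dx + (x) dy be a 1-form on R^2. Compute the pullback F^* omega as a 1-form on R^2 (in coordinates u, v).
F^* omega = (-2*u*v) du + (v) dv

Using F^*(f dg) = (f ∘ F) d(g ∘ F), substitute each coordinate x_i by F_i(u, v) in f_i, and replace dx_i by d F_i = (∂F_i/∂u) du + (∂F_i/∂v) dv.
  For the x component: f_1(F) = v; d F_1 = (0) du + (1) dv
  For the y component: f_2(F) = v; d F_2 = (-2*u) du + (0) dv
Combining and collecting du, dv coefficients:
  coeff of du: -2*u*v
  coeff of dv: v
F^* omega = (-2*u*v) du + (v) dv.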